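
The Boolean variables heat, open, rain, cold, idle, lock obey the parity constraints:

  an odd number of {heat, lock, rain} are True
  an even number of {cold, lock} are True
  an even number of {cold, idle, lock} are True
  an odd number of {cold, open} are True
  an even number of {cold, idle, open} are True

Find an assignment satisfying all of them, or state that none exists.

Unsatisfiable — no assignment works.

Adding constraints 2, 3, 4, 5 mod 2: every variable appears an even number of times on the left, so the left side is 0.
But the right sides sum to 1 (mod 2). 0 ≠ 1 — the system is inconsistent.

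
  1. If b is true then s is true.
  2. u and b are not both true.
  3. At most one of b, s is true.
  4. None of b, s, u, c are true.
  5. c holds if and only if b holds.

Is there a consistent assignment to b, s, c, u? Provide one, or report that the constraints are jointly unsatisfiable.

b: False; s: False; c: False; u: False

  (1) b=F ⇒ s: vacuous ✓
  (2) u=F, b=F — not both ✓
  (3) {b, s}: 0 true — at most one ✓
  (4) {b, s, u, c}: 0 true — none ✓
  (5) c=F, b=F — same ✓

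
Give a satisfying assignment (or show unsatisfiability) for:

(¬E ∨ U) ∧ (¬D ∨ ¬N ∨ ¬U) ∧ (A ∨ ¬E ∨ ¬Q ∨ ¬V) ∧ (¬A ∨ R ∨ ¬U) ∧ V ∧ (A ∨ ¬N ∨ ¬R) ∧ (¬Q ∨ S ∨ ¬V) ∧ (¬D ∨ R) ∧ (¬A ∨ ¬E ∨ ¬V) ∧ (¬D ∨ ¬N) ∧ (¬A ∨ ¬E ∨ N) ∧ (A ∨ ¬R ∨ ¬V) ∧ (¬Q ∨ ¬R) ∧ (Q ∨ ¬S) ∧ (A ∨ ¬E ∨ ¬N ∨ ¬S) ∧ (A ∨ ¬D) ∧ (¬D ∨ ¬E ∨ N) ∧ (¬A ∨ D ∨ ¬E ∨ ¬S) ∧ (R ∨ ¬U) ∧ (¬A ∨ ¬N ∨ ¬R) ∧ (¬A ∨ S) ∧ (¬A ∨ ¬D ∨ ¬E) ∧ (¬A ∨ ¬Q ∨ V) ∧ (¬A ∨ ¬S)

Unit clause (V) forces V = True.
Set S = False.
  then (¬Q ∨ S ∨ ¬V) forces Q = False.
  then (¬A ∨ S) forces A = False.
  then (A ∨ ¬R ∨ ¬V) forces R = False.
  then (A ∨ ¬D) forces D = False.
  then (R ∨ ¬U) forces U = False.
  then (¬E ∨ U) forces E = False.
Set N = True.
All clauses satisfied.

S = False, R = False, D = False, V = True, A = False, N = True, E = False, U = False, Q = False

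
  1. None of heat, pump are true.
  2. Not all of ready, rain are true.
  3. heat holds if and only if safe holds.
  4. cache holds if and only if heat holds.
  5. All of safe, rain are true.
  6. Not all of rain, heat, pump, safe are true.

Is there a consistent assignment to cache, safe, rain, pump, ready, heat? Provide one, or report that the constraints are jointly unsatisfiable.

Case safe = True:
  (1) forces heat = False.
  Constraint (3) is violated (heat=F, safe=T) — contradiction.
Case safe = False:
  Constraint (5) is violated (safe=F) — contradiction.
Both cases fail — unsatisfiable.

Unsatisfiable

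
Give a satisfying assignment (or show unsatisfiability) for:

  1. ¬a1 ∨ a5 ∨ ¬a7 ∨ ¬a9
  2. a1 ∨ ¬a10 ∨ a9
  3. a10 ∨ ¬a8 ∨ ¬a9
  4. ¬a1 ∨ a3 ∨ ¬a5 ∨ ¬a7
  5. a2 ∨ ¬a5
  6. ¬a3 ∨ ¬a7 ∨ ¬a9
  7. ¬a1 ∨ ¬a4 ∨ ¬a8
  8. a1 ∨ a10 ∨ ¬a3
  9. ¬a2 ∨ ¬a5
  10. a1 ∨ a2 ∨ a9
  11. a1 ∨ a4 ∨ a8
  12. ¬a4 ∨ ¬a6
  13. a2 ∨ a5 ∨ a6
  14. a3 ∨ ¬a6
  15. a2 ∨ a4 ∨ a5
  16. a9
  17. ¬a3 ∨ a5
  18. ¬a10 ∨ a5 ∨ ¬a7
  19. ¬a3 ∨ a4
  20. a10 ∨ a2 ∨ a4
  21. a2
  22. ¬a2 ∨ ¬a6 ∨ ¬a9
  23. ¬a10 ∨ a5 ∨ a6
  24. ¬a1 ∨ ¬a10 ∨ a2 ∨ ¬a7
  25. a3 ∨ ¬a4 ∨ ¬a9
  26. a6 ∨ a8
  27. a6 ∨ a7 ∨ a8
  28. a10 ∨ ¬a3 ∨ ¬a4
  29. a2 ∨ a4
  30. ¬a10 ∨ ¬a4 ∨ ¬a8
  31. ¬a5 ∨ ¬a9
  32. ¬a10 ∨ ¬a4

Case a2 = True:
  (¬a2 ∨ ¬a5) forces a5 = False.
  (a9) forces a9 = True.
  (¬a3 ∨ a5) forces a3 = False.
  (a3 ∨ ¬a6) forces a6 = False.
  (¬a10 ∨ a5 ∨ a6) forces a10 = False.
  (a10 ∨ ¬a8 ∨ ¬a9) forces a8 = False.
  Clause (a6 ∨ a8) is falsified — contradiction.
Case a2 = False:
  Clause (a2) is falsified — contradiction.
Both cases fail, so the formula is unsatisfiable.

Unsatisfiable — no assignment works.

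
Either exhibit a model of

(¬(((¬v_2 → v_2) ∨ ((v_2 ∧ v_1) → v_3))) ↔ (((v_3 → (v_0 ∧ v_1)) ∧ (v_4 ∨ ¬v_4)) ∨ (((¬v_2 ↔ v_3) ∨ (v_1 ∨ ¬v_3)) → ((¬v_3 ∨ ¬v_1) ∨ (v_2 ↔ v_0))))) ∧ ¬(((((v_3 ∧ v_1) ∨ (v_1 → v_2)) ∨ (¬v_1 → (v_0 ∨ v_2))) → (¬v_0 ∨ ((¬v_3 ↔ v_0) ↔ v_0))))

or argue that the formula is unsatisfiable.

UNSATISFIABLE

Case v_1 = True: the formula simplifies to (¬(((¬v_2 → v_2) ∨ (v_2 → v_3))) ↔ (((v_3 → v_0) ∧ (v_4 ∨ ¬v_4)) ∨ (¬v_3 ∨ (v_2 ↔ v_0)))) ∧ ¬((¬v_0 ∨ ((¬v_3 ↔ v_0) ↔ v_0))).
  v_0 = True: simplifies to (¬(((¬v_2 → v_2) ∨ (v_2 → v_3))) ↔ ((v_4 ∨ ¬v_4) ∨ (¬v_3 ∨ v_2))) ∧ ¬(¬v_3).
    v_3 = True: simplifies to ¬(((v_4 ∨ ¬v_4) ∨ v_2)).
      v_4 = True: this becomes ¬((True ∨ v_2)) = False.
      v_4 = False: this becomes ¬((True ∨ v_2)) = False.
    v_3 = False: the conjunct ¬(¬v_3) becomes ¬(¬False) = False.
  v_0 = False: the conjunct ¬((¬v_0 ∨ ((¬v_3 ↔ v_0) ↔ v_0))) becomes ¬((True ∨ ¬v_3)) = False.
Case v_1 = False: the conjunct ¬(((¬v_2 → v_2) ∨ ((v_2 ∧ v_1) → v_3))) ↔ (((v_3 → (v_0 ∧ v_1)) ∧ (v_4 ∨ ¬v_4)) ∨ (((¬v_2 ↔ v_3) ∨ (v_1 ∨ ¬v_3)) → ((¬v_3 ∨ ¬v_1) ∨ (v_2 ↔ v_0)))) becomes ¬True ↔ ((¬v_3 ∧ (v_4 ∨ ¬v_4)) ∨ True) = False.
Both cases fail — unsatisfiable.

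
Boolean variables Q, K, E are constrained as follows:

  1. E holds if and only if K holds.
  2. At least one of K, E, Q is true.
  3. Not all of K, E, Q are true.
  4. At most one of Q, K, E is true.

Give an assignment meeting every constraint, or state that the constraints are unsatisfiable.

Q = True, K = False, E = False

  (1) E=F, K=F — same ✓
  (2) {K, E, Q}: 1 true — at least one ✓
  (3) {K, E, Q}: 1/3 true — not all ✓
  (4) {Q, K, E}: 1 true — at most one ✓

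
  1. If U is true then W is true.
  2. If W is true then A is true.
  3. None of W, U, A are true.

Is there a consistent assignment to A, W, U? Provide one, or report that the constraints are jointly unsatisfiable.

A=F, W=F, U=F

  (1) U=F ⇒ W: vacuous ✓
  (2) W=F ⇒ A: vacuous ✓
  (3) {W, U, A}: 0 true — none ✓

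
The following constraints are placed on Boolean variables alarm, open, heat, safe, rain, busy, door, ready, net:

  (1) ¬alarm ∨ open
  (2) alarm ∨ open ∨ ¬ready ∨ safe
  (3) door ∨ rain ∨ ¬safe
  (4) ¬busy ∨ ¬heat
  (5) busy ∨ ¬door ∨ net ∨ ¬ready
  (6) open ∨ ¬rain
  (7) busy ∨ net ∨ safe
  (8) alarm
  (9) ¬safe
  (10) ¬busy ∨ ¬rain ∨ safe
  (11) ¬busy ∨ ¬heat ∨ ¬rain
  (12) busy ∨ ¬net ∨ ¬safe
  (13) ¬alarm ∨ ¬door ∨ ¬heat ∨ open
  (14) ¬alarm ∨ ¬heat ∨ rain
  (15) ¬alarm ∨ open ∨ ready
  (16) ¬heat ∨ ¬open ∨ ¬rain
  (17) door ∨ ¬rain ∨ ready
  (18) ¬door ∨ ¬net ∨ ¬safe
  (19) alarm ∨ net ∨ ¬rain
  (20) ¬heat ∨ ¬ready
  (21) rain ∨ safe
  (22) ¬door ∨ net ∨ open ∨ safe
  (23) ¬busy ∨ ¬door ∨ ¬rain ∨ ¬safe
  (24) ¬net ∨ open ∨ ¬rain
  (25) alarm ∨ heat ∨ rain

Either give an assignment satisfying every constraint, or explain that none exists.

alarm = True, open = True, heat = False, safe = False, rain = True, busy = False, door = True, ready = True, net = True

Unit clause (alarm) forces alarm = True.
Unit clause (¬safe) forces safe = False.
In (rain ∨ safe) only rain is left, so rain = True.
In (¬alarm ∨ open) only open is left, so open = True.
In (¬busy ∨ ¬rain ∨ safe) only ¬busy is left, so busy = False.
In (¬heat ∨ ¬open ∨ ¬rain) only ¬heat is left, so heat = False.
In (busy ∨ net ∨ safe) only net is left, so net = True.
Set door = True.
Set ready = True.
All clauses satisfied.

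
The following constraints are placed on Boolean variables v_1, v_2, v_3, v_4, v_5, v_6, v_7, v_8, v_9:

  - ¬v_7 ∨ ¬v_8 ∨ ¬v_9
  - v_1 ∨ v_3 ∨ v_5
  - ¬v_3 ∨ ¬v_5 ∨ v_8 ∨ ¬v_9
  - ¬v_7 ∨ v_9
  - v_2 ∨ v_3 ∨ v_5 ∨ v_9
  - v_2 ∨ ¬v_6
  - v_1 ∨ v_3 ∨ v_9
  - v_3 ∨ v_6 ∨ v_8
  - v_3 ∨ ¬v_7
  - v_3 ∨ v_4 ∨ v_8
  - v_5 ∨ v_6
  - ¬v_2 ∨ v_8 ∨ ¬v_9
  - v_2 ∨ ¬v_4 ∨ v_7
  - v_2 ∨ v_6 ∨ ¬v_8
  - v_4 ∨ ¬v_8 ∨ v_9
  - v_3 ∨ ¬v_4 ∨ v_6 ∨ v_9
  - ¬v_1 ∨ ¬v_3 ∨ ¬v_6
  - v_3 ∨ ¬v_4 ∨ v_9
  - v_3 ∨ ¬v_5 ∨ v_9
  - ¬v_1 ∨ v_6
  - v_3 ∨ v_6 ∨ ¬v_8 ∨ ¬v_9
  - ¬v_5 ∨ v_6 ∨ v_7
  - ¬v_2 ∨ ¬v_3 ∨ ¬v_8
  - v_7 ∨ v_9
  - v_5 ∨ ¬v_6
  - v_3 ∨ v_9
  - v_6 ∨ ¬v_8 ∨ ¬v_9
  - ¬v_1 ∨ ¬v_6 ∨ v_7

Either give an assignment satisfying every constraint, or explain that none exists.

v_1: False, v_2: True, v_3: False, v_4: False, v_5: True, v_6: True, v_7: False, v_8: True, v_9: True

Try v_1 = True:
  (¬v_1 ∨ v_6) forces v_6 = True.
  (v_2 ∨ ¬v_6) forces v_2 = True.
  (¬v_1 ∨ ¬v_3 ∨ ¬v_6) forces v_3 = False.
  (v_3 ∨ ¬v_7) forces v_7 = False.
  clause (¬v_1 ∨ ¬v_6 ∨ v_7) is falsified — backtrack.
So v_1 = False.
Set v_2 = True.
Set v_3 = False.
  then (v_1 ∨ v_3 ∨ v_5) forces v_5 = True.
  then (v_1 ∨ v_3 ∨ v_9) forces v_9 = True.
  then (v_3 ∨ ¬v_7) forces v_7 = False.
  then (¬v_2 ∨ v_8 ∨ ¬v_9) forces v_8 = True.
  then (v_3 ∨ v_6 ∨ ¬v_8 ∨ ¬v_9) forces v_6 = True.
Set v_4 = False.
All clauses satisfied.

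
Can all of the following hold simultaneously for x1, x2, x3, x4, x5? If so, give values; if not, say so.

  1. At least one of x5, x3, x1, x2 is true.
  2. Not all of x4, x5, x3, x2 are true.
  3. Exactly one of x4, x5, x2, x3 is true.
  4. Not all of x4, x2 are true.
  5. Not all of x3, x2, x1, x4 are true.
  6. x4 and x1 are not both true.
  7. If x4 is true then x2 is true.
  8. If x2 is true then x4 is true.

x1 = False, x2 = False, x3 = True, x4 = False, x5 = False

  (1) {x5, x3, x1, x2}: 1 true — at least one ✓
  (2) {x4, x5, x3, x2}: 1/4 true — not all ✓
  (3) {x4, x5, x2, x3}: 1 true — exactly one ✓
  (4) {x4, x2}: 0/2 true — not all ✓
  (5) {x3, x2, x1, x4}: 1/4 true — not all ✓
  (6) x4=F, x1=F — not both ✓
  (7) x4=F ⇒ x2: vacuous ✓
  (8) x2=F ⇒ x4: vacuous ✓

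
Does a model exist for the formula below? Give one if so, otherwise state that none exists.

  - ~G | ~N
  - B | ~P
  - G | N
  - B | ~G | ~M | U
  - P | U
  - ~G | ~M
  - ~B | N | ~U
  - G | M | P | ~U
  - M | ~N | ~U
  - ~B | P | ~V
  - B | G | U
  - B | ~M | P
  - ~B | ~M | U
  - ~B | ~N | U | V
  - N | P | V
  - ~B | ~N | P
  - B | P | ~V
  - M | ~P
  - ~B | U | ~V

P = True, B = True, G = False, M = True, V = False, U = True, N = True

Set P = True.
  then (B | ~P) forces B = True.
  then (M | ~P) forces M = True.
  then (~G | ~M) forces G = False.
  then (~B | ~M | U) forces U = True.
  then (G | N) forces N = True.
Set V = False.
All clauses satisfied.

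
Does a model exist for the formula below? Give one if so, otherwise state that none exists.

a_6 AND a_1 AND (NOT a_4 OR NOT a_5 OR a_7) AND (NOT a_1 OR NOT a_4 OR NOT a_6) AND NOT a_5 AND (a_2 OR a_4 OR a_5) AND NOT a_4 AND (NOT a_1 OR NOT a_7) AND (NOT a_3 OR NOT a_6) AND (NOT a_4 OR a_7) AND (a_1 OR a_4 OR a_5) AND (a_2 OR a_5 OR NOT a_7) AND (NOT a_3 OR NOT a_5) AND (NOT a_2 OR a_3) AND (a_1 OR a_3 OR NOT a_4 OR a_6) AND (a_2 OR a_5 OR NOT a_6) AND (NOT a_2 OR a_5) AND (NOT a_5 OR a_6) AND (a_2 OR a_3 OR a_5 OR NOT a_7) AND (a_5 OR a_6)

The formula is unsatisfiable.

Case a_1 = True:
  (a_6) forces a_6 = True.
  (NOT a_1 OR NOT a_4 OR NOT a_6) forces a_4 = False.
  (NOT a_5) forces a_5 = False.
  (a_2 OR a_4 OR a_5) forces a_2 = True.
  Clause (NOT a_2 OR a_5) is falsified — contradiction.
Case a_1 = False:
  Clause (a_1) is falsified — contradiction.
Both cases fail, so the formula is unsatisfiable.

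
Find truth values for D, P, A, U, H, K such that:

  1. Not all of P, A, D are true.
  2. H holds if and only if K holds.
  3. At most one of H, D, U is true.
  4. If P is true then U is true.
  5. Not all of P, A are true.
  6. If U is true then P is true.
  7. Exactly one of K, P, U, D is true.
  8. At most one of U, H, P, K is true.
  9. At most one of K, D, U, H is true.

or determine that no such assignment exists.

D: True, P: False, A: False, U: False, H: False, K: False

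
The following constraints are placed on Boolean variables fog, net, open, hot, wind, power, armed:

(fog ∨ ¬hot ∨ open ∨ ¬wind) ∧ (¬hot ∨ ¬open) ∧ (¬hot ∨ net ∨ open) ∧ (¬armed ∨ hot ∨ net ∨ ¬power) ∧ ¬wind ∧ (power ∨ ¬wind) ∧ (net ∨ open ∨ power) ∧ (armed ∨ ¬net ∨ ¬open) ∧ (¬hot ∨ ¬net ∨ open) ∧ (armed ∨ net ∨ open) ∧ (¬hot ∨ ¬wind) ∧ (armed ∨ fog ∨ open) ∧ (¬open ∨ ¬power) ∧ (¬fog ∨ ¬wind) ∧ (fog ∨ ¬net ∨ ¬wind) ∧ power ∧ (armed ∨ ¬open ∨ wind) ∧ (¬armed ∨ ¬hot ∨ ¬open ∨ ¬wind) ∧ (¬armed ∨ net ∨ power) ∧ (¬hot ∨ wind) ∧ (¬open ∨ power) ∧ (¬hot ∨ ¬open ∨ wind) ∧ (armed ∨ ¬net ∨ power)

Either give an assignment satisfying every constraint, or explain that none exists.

fog: True; net: True; open: False; hot: False; wind: False; power: True; armed: True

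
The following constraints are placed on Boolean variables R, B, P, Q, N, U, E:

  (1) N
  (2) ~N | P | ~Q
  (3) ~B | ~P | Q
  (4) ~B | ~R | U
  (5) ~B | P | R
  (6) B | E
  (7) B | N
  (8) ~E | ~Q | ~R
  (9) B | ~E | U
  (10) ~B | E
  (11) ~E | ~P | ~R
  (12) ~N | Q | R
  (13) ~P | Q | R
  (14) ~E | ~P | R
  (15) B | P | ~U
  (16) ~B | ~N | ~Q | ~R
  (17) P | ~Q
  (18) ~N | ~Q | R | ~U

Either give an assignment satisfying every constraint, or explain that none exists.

Unit clause (N) forces N = True.
Try R = False:
  (~N | Q | R) forces Q = True.
  (~N | P | ~Q) forces P = True.
  (~E | ~P | R) forces E = False.
  (B | E) forces B = True.
  clause (~B | E) is falsified — backtrack.
So R = True.
Set B = True.
  then (~B | ~R | U) forces U = True.
  then (~B | E) forces E = True.
  then (~E | ~P | ~R) forces P = False.
  then (~B | ~N | ~Q | ~R) forces Q = False.
All clauses satisfied.

R: True; B: True; P: False; Q: False; N: True; U: True; E: True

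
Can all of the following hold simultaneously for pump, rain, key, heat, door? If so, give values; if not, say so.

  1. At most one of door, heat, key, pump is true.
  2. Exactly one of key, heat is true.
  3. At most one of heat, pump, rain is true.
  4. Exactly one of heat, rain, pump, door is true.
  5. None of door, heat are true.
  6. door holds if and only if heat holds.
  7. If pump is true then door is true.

pump: False, rain: True, key: True, heat: False, door: False

  (1) {door, heat, key, pump}: 1 true — at most one ✓
  (2) {key, heat}: 1 true — exactly one ✓
  (3) {heat, pump, rain}: 1 true — at most one ✓
  (4) {heat, rain, pump, door}: 1 true — exactly one ✓
  (5) {door, heat}: 0 true — none ✓
  (6) door=F, heat=F — same ✓
  (7) pump=F ⇒ door: vacuous ✓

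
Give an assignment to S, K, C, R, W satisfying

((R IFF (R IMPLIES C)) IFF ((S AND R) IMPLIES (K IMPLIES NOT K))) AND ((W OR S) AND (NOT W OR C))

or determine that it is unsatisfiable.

S = False, K = False, C = True, R = True, W = True

  (R IFF (R IMPLIES C)) IFF ((S AND R) IMPLIES (K IMPLIES NOT K)) = True
    R IFF (R IMPLIES C) = True
      R IMPLIES C = True
    (S AND R) IMPLIES (K IMPLIES NOT K) = True
      S AND R = False
      K IMPLIES NOT K = True
        NOT K = True
  (W OR S) AND (NOT W OR C) = True
    W OR S = True
    NOT W OR C = True
      NOT W = False
Both conjuncts True, so the formula holds.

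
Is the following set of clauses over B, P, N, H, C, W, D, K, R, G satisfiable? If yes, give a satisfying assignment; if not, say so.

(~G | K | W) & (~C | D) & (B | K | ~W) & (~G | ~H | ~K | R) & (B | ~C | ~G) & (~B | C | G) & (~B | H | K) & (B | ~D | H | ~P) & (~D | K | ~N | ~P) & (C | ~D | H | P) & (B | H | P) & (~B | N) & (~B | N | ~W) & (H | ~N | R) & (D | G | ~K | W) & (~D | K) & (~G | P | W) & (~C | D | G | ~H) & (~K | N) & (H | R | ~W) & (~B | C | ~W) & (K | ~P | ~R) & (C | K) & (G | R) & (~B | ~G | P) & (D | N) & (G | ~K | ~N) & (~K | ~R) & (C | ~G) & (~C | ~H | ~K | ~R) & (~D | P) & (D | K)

Case K = True:
  (~K | N) forces N = True.
  (G | ~K | ~N) forces G = True.
  (~K | ~R) forces R = False.
  (~G | ~H | ~K | R) forces H = False.
  Clause (H | ~N | R) is falsified — contradiction.
Case K = False:
  (~D | K) forces D = False.
  Clause (D | K) is falsified — contradiction.
Both cases fail, so the formula is unsatisfiable.

Unsatisfiable — no assignment works.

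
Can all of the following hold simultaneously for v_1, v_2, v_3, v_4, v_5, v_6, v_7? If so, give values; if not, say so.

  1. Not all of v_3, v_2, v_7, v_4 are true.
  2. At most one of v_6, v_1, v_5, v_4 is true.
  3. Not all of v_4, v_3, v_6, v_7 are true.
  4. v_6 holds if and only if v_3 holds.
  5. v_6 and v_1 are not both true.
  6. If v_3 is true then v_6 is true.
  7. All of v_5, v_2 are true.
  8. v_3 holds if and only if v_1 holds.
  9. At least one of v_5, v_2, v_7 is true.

v_1: False; v_2: True; v_3: False; v_4: False; v_5: True; v_6: False; v_7: False

  (1) {v_3, v_2, v_7, v_4}: 1/4 true — not all ✓
  (2) {v_6, v_1, v_5, v_4}: 1 true — at most one ✓
  (3) {v_4, v_3, v_6, v_7}: 0/4 true — not all ✓
  (4) v_6=F, v_3=F — same ✓
  (5) v_6=F, v_1=F — not both ✓
  (6) v_3=F ⇒ v_6: vacuous ✓
  (7) {v_5, v_2}: all 2 true ✓
  (8) v_3=F, v_1=F — same ✓
  (9) {v_5, v_2, v_7}: 2 true — at least one ✓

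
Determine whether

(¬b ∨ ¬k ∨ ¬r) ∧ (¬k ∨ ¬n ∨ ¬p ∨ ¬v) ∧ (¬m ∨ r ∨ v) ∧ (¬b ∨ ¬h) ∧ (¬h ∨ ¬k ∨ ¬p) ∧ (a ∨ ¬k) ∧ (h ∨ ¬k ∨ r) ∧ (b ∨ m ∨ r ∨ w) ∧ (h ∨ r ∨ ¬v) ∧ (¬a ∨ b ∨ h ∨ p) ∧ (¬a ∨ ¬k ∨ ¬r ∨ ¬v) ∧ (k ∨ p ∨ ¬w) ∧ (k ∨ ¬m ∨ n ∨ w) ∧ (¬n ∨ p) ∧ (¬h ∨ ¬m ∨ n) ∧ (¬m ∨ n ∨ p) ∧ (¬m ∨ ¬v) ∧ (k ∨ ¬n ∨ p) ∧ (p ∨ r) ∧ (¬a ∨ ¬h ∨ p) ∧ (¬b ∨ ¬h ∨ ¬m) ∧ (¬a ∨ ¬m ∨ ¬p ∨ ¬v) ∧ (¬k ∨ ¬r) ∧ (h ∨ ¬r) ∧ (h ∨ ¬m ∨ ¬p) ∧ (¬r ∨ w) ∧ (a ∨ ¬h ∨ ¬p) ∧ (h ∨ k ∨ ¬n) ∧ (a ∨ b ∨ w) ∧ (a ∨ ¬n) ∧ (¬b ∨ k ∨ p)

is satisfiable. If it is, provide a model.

Set r = False.
  then (p ∨ r) forces p = True.
Try m = True:
  (¬m ∨ r ∨ v) forces v = True.
  clause (¬m ∨ ¬v) is falsified — backtrack.
So m = False.
Set v = True.
  then (h ∨ r ∨ ¬v) forces h = True.
  then (a ∨ ¬h ∨ ¬p) forces a = True.
  then (¬b ∨ ¬h) forces b = False.
  then (¬h ∨ ¬k ∨ ¬p) forces k = False.
  then (b ∨ m ∨ r ∨ w) forces w = True.
Set n = False.
All clauses satisfied.

r: False, m: False, v: True, a: True, b: False, k: False, w: True, h: True, n: False, p: True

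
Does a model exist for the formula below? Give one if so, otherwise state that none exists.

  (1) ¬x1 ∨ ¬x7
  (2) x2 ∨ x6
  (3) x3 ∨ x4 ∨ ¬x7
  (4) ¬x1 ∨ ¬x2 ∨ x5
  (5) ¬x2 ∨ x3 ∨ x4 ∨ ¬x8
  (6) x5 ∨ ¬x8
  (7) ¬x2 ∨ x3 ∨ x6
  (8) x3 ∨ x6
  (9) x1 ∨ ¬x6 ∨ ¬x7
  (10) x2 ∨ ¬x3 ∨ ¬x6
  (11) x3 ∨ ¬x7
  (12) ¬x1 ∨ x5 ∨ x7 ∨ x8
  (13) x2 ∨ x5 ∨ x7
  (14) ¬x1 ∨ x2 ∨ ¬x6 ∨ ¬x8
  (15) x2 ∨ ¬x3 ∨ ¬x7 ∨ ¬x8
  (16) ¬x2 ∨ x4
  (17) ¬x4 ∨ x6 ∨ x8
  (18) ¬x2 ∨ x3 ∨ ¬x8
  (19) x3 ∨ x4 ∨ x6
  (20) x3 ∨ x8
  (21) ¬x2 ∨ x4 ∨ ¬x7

Set x1 = False.
Set x2 = True.
  then (¬x2 ∨ x4) forces x4 = True.
Try x3 = False:
  (¬x2 ∨ x3 ∨ x6) forces x6 = True.
  (x1 ∨ ¬x6 ∨ ¬x7) forces x7 = False.
  (¬x2 ∨ x3 ∨ ¬x8) forces x8 = False.
  clause (x3 ∨ x8) is falsified — backtrack.
So x3 = True.
Set x5 = True.
Set x6 = False.
  then (¬x4 ∨ x6 ∨ x8) forces x8 = True.
Set x7 = False.
All clauses satisfied.

x1: False, x2: True, x3: True, x4: True, x5: True, x6: False, x7: False, x8: True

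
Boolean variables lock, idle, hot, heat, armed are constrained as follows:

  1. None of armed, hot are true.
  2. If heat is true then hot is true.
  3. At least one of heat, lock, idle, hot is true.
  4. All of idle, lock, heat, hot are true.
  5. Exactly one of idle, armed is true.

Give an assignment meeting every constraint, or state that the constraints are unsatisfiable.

Case hot = True:
  Constraint (1) is violated (hot=T) — contradiction.
Case hot = False:
  Constraint (4) is violated (hot=F) — contradiction.
Both cases fail — unsatisfiable.

UNSATISFIABLE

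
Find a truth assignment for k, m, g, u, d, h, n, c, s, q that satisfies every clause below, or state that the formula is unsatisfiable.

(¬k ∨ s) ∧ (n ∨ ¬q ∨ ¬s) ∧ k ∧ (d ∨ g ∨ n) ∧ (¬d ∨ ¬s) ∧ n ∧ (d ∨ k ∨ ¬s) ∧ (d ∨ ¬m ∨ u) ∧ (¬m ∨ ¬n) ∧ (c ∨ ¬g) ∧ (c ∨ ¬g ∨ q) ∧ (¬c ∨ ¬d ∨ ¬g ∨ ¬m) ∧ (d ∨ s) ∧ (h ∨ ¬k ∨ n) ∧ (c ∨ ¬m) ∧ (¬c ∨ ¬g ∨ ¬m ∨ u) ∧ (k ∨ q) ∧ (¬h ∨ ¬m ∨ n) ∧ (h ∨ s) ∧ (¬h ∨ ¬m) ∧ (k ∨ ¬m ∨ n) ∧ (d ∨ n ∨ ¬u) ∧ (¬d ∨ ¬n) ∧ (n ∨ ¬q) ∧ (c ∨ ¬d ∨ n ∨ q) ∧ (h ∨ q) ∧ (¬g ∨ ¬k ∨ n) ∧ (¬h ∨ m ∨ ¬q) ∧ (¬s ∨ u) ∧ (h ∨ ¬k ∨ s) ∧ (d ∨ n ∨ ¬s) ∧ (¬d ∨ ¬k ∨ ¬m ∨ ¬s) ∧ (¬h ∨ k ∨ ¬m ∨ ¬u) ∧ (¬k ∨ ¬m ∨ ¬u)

k=T, m=F, g=F, u=T, d=F, h=F, n=T, c=T, s=T, q=T

Unit clause (k) forces k = True.
Unit clause (n) forces n = True.
In (¬m ∨ ¬n) only ¬m is left, so m = False.
In (¬d ∨ ¬n) only ¬d is left, so d = False.
In (¬k ∨ s) only s is left, so s = True.
In (¬s ∨ u) only u is left, so u = True.
Set g = False.
Set h = False.
  then (h ∨ q) forces q = True.
Set c = True.
All clauses satisfied.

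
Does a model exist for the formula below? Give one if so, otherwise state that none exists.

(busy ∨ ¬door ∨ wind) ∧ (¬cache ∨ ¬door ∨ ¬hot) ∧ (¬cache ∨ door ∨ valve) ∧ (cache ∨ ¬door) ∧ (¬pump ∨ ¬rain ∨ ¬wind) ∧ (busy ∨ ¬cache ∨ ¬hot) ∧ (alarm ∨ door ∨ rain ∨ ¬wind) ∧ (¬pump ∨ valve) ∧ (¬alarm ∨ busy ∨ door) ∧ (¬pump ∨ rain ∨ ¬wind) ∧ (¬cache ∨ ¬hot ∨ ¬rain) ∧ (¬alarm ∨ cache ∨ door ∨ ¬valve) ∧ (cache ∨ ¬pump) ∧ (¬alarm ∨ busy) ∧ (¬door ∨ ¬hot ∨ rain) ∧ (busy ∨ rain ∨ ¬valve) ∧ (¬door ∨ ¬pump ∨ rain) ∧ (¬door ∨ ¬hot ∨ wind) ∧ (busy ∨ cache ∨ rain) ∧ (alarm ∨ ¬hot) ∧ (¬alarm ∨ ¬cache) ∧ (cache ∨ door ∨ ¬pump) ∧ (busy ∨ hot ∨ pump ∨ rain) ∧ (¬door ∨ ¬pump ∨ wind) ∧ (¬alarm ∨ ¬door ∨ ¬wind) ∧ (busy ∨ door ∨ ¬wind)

rain = False, pump = False, alarm = False, hot = False, cache = True, busy = True, valve = True, door = True, wind = True

Set rain = False.
Set pump = False.
Set alarm = False.
  then (alarm ∨ ¬hot) forces hot = False.
  then (busy ∨ hot ∨ pump ∨ rain) forces busy = True.
Set cache = True.
Set valve = True.
Set door = True.
Set wind = True.
All clauses satisfied.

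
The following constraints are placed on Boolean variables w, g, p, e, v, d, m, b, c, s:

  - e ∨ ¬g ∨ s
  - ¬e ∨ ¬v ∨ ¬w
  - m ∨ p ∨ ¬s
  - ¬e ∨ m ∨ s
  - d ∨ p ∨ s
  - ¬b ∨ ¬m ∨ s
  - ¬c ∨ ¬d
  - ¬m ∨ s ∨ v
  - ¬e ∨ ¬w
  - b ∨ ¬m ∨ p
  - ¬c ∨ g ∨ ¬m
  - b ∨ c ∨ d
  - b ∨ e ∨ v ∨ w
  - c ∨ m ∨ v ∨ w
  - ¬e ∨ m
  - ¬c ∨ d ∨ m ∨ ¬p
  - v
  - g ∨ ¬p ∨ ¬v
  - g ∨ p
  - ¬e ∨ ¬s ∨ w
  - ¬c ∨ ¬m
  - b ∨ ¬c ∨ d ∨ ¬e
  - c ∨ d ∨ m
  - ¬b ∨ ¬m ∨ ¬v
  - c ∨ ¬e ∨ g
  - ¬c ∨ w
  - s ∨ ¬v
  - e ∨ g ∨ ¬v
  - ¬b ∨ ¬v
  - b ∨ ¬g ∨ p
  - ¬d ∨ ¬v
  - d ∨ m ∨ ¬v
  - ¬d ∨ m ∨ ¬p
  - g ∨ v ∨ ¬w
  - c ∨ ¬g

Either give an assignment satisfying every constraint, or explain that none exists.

Case v = True:
  (s ∨ ¬v) forces s = True.
  (¬b ∨ ¬v) forces b = False.
  (¬d ∨ ¬v) forces d = False.
  (b ∨ c ∨ d) forces c = True.
  (¬c ∨ ¬m) forces m = False.
  Clause (d ∨ m ∨ ¬v) is falsified — contradiction.
Case v = False:
  Clause (v) is falsified — contradiction.
Both cases fail, so the formula is unsatisfiable.

Unsatisfiable — no assignment works.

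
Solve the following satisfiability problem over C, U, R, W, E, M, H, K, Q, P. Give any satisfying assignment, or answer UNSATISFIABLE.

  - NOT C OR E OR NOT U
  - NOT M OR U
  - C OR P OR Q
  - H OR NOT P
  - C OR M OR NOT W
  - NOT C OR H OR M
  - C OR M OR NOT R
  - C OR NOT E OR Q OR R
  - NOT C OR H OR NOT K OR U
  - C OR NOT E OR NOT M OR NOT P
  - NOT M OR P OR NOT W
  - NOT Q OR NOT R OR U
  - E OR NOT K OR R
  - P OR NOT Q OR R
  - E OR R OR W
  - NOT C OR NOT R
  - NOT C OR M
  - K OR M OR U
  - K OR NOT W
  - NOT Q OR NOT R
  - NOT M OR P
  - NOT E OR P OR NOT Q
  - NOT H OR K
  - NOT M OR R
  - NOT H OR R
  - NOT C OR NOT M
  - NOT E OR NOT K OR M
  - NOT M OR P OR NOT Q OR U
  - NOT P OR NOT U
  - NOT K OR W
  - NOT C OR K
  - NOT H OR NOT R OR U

The formula is unsatisfiable.

Case M = True:
  (NOT M OR U) forces U = True.
  (NOT M OR P) forces P = True.
  Clause (NOT P OR NOT U) is falsified — contradiction.
Case M = False:
  (NOT C OR M) forces C = False.
  (C OR M OR NOT W) forces W = False.
  (C OR M OR NOT R) forces R = False.
  (E OR R OR W) forces E = True.
  (C OR NOT E OR Q OR R) forces Q = True.
  (P OR NOT Q OR R) forces P = True.
  (H OR NOT P) forces H = True.
  Clause (NOT H OR R) is falsified — contradiction.
Both cases fail, so the formula is unsatisfiable.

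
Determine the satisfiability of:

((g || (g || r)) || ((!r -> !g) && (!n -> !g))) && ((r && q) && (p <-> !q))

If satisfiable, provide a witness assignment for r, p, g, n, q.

r = True, p = False, g = False, n = True, q = True

  (g || (g || r)) || ((!r -> !g) && (!n -> !g)) = True
    g || (g || r) = True
      g || r = True
    (!r -> !g) && (!n -> !g) = True
      !r -> !g = True
        !r = False
        !g = True
      !n -> !g = True
        !n = False
        !g = True
  (r && q) && (p <-> !q) = True
    r && q = True
    p <-> !q = True
      !q = False
Both conjuncts True, so the formula holds.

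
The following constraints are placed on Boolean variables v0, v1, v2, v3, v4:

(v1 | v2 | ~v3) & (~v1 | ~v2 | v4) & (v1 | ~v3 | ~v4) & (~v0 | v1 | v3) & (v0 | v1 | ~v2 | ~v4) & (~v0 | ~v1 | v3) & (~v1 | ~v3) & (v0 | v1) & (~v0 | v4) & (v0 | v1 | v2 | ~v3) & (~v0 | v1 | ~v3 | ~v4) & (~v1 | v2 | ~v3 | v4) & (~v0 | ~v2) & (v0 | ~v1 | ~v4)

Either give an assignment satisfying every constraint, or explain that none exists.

v0=F, v1=T, v2=F, v3=F, v4=F

Set v0 = False.
  then (v0 | v1) forces v1 = True.
  then (v0 | ~v1 | ~v4) forces v4 = False.
  then (~v1 | ~v2 | v4) forces v2 = False.
  then (~v1 | ~v3) forces v3 = False.
All clauses satisfied.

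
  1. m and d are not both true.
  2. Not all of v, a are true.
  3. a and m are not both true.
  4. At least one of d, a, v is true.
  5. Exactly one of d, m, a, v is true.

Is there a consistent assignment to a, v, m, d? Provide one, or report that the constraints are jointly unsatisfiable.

a: False, v: False, m: False, d: True

  (1) m=F, d=T — not both ✓
  (2) {v, a}: 0/2 true — not all ✓
  (3) a=F, m=F — not both ✓
  (4) {d, a, v}: 1 true — at least one ✓
  (5) {d, m, a, v}: 1 true — exactly one ✓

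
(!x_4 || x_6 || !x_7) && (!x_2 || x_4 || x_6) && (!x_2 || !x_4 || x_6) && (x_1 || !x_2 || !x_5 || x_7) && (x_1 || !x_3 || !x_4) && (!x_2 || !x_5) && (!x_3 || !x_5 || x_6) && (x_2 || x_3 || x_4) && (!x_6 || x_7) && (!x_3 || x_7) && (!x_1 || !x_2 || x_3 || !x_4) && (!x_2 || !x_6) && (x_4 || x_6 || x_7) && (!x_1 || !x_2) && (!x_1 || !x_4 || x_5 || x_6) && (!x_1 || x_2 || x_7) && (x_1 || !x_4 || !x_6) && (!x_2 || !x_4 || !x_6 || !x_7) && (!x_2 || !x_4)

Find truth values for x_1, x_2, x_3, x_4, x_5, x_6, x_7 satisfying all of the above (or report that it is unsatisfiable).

Set x_1 = True.
  then (!x_1 || !x_2) forces x_2 = False.
  then (!x_1 || x_2 || x_7) forces x_7 = True.
Set x_3 = True.
Set x_4 = True.
  then (!x_4 || x_6 || !x_7) forces x_6 = True.
Set x_5 = True.
All clauses satisfied.

x_1 = True; x_2 = False; x_3 = True; x_4 = True; x_5 = True; x_6 = True; x_7 = True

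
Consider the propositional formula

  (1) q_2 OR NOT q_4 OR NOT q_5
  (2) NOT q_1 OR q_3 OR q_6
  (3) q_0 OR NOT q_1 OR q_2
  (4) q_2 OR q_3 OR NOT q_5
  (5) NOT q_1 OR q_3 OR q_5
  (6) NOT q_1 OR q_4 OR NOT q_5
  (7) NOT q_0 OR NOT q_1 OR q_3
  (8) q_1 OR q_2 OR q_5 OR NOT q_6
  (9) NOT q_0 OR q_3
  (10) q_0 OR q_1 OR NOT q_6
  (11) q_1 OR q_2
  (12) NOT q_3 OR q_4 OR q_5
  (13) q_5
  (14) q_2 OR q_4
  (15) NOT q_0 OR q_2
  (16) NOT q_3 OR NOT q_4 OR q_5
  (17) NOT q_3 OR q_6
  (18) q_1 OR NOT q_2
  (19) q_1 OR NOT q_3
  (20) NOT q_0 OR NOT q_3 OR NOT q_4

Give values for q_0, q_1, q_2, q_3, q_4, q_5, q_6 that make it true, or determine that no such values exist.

q_0 = False, q_1 = True, q_2 = True, q_3 = False, q_4 = True, q_5 = True, q_6 = True

Unit clause (q_5) forces q_5 = True.
Set q_0 = False.
Try q_1 = False:
  (q_0 OR q_1 OR NOT q_6) forces q_6 = False.
  (q_1 OR q_2) forces q_2 = True.
  clause (q_1 OR NOT q_2) is falsified — backtrack.
So q_1 = True.
  then (q_0 OR NOT q_1 OR q_2) forces q_2 = True.
  then (NOT q_1 OR q_4 OR NOT q_5) forces q_4 = True.
Set q_3 = False.
  then (NOT q_1 OR q_3 OR q_6) forces q_6 = True.
All clauses satisfied.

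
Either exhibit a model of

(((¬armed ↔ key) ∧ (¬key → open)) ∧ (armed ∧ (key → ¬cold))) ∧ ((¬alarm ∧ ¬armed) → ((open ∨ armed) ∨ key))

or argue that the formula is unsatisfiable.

open: True, armed: True, cold: False, alarm: True, key: False

  ((¬armed ↔ key) ∧ (¬key → open)) ∧ (armed ∧ (key → ¬cold)) = True
    (¬armed ↔ key) ∧ (¬key → open) = True
      ¬armed ↔ key = True
        ¬armed = False
      ¬key → open = True
        ¬key = True
    armed ∧ (key → ¬cold) = True
      key → ¬cold = True
        ¬cold = True
  (¬alarm ∧ ¬armed) → ((open ∨ armed) ∨ key) = True
    ¬alarm ∧ ¬armed = False
      ¬alarm = False
      ¬armed = False
    (open ∨ armed) ∨ key = True
      open ∨ armed = True
Both conjuncts True, so the formula holds.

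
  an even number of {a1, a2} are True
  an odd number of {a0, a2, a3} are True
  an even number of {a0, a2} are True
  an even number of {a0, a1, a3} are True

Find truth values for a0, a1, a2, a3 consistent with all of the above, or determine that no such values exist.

UNSATISFIABLE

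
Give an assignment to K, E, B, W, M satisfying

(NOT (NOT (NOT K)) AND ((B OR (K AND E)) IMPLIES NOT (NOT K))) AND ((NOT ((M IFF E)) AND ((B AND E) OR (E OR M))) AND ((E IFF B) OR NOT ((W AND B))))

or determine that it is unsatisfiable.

K: False, E: True, B: False, W: True, M: False

  NOT (NOT (NOT K)) AND ((B OR (K AND E)) IMPLIES NOT (NOT K)) = True
    NOT (NOT (NOT K)) = True
      NOT (NOT K) = False
        NOT K = True
    (B OR (K AND E)) IMPLIES NOT (NOT K) = True
      B OR (K AND E) = False
        K AND E = False
      NOT (NOT K) = False
        NOT K = True
  (NOT ((M IFF E)) AND ((B AND E) OR (E OR M))) AND ((E IFF B) OR NOT ((W AND B))) = True
    NOT ((M IFF E)) AND ((B AND E) OR (E OR M)) = True
      NOT ((M IFF E)) = True
        M IFF E = False
      (B AND E) OR (E OR M) = True
        B AND E = False
        E OR M = True
    (E IFF B) OR NOT ((W AND B)) = True
      E IFF B = False
      NOT ((W AND B)) = True
        W AND B = False
Both conjuncts True, so the formula holds.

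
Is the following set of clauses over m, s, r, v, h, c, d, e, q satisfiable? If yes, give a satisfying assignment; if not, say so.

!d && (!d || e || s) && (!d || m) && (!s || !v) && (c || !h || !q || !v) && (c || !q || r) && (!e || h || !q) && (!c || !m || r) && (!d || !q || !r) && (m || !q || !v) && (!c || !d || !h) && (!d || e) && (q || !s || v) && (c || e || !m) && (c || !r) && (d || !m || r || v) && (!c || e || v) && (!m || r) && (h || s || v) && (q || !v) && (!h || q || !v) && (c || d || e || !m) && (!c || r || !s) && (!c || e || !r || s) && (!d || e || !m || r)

Unit clause (!d) forces d = False.
Set m = False.
Set s = False.
Set r = True.
  then (c || !r) forces c = True.
  then (!c || e || !r || s) forces e = True.
Try v = True:
  (m || !q || !v) forces q = False.
  clause (q || !v) is falsified — backtrack.
So v = False.
  then (h || s || v) forces h = True.
Set q = False.
All clauses satisfied.

m = False, s = False, r = True, v = False, h = True, c = True, d = False, e = True, q = False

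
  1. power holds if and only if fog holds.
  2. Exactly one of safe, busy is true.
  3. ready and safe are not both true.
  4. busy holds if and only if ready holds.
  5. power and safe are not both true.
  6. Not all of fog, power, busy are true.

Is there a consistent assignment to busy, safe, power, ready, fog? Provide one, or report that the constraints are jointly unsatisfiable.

busy = True; safe = False; power = False; ready = True; fog = False

  (1) power=F, fog=F — same ✓
  (2) {safe, busy}: 1 true — exactly one ✓
  (3) ready=T, safe=F — not both ✓
  (4) busy=T, ready=T — same ✓
  (5) power=F, safe=F — not both ✓
  (6) {fog, power, busy}: 1/3 true — not all ✓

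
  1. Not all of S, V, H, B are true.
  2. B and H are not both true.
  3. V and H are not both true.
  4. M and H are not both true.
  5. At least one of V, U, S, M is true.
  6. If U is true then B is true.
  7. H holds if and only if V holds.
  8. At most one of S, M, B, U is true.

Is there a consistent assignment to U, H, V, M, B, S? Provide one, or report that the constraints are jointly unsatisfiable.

U: False, H: False, V: False, M: False, B: False, S: True

  (1) {S, V, H, B}: 1/4 true — not all ✓
  (2) B=F, H=F — not both ✓
  (3) V=F, H=F — not both ✓
  (4) M=F, H=F — not both ✓
  (5) {V, U, S, M}: 1 true — at least one ✓
  (6) U=F ⇒ B: vacuous ✓
  (7) H=F, V=F — same ✓
  (8) {S, M, B, U}: 1 true — at most one ✓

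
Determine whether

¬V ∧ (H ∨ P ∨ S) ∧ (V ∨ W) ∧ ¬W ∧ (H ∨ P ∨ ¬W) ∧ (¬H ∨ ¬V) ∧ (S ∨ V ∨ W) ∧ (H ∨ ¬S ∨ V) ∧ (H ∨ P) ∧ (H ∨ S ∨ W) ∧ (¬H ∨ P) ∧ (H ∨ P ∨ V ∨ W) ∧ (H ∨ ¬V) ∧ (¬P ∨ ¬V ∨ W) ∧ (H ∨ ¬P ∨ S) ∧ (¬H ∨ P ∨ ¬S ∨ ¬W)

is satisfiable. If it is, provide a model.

Case V = True:
  Clause (¬V) is falsified — contradiction.
Case V = False:
  (V ∨ W) forces W = True.
  Clause (¬W) is falsified — contradiction.
Both cases fail, so the formula is unsatisfiable.

Unsatisfiable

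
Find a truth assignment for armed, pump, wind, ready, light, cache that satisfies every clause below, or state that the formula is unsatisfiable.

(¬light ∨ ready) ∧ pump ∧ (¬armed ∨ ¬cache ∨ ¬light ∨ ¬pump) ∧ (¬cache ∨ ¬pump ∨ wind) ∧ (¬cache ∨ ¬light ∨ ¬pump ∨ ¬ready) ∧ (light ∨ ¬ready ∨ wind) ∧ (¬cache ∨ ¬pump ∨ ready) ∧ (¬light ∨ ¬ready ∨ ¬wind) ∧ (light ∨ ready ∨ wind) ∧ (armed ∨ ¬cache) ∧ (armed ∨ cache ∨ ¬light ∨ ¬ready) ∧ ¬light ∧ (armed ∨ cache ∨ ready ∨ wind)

Unit clause (pump) forces pump = True.
Unit clause (¬light) forces light = False.
Set armed = False.
  then (armed ∨ ¬cache) forces cache = False.
Try wind = False:
  (light ∨ ¬ready ∨ wind) forces ready = False.
  clause (light ∨ ready ∨ wind) is falsified — backtrack.
So wind = True.
Set ready = False.
All clauses satisfied.

armed = False, pump = True, wind = True, ready = False, light = False, cache = False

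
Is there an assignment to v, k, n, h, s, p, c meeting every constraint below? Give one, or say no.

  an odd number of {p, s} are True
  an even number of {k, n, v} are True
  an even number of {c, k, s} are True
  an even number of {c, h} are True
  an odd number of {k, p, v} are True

v = False; k = True; n = True; h = False; s = True; p = False; c = False

{p, s}: 1 true → odd ✓
{k, n, v}: 2 true → even ✓
{c, k, s}: 2 true → even ✓
{c, h}: 0 true → even ✓
{k, p, v}: 1 true → odd ✓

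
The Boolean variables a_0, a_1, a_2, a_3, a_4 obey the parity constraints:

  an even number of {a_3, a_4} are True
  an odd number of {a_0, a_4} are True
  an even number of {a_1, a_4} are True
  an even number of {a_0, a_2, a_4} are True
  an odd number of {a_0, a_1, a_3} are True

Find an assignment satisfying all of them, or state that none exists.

a_0 = True; a_1 = False; a_2 = True; a_3 = False; a_4 = False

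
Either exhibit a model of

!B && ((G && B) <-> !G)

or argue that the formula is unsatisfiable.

B=F; G=T

  !B = True
  (G && B) <-> !G = True
    G && B = False
    !G = False
Both conjuncts True, so the formula holds.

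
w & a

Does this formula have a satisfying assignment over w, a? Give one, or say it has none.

w = True, a = True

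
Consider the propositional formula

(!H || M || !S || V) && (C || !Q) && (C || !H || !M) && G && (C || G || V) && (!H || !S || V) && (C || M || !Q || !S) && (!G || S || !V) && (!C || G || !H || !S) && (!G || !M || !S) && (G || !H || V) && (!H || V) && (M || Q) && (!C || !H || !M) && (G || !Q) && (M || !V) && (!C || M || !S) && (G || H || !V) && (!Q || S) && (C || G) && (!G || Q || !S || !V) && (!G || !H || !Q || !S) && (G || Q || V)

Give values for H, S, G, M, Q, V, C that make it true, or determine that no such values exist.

Unit clause (G) forces G = True.
Try H = True:
  (!H || V) forces V = True.
  (!G || S || !V) forces S = True.
  (!G || !M || !S) forces M = False.
  clause (M || !V) is falsified — backtrack.
So H = False.
Try S = True:
  (!G || !M || !S) forces M = False.
  (M || Q) forces Q = True.
  (C || !Q) forces C = True.
  clause (!C || M || !S) is falsified — backtrack.
So S = False.
  then (!G || S || !V) forces V = False.
  then (!Q || S) forces Q = False.
  then (M || Q) forces M = True.
Set C = True.
All clauses satisfied.

H = False, S = False, G = True, M = True, Q = False, V = False, C = True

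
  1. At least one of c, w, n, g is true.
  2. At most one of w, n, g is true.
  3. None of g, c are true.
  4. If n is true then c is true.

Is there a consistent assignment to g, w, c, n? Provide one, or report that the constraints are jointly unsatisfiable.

g: False; w: True; c: False; n: False

  (1) {c, w, n, g}: 1 true — at least one ✓
  (2) {w, n, g}: 1 true — at most one ✓
  (3) {g, c}: 0 true — none ✓
  (4) n=F ⇒ c: vacuous ✓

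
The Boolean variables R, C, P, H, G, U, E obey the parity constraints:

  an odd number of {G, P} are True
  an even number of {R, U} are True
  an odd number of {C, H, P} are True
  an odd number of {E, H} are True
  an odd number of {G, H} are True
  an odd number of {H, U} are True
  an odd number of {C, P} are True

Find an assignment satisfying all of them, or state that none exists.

R = True, C = True, P = False, H = False, G = True, U = True, E = True

{G, P}: 1 true → odd ✓
{R, U}: 2 true → even ✓
{C, H, P}: 1 true → odd ✓
{E, H}: 1 true → odd ✓
{G, H}: 1 true → odd ✓
{H, U}: 1 true → odd ✓
{C, P}: 1 true → odd ✓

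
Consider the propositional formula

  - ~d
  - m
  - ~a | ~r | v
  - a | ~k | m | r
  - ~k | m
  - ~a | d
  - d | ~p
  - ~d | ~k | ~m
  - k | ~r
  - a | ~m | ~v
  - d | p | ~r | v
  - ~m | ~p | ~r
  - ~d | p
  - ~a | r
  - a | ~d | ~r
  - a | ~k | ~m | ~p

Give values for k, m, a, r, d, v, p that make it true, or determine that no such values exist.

k = False, m = True, a = False, r = False, d = False, v = False, p = False

Unit clause (~d) forces d = False.
Unit clause (m) forces m = True.
In (~a | d) only ~a is left, so a = False.
In (d | ~p) only ~p is left, so p = False.
In (a | ~m | ~v) only ~v is left, so v = False.
In (d | p | ~r | v) only ~r is left, so r = False.
Set k = False.
All clauses satisfied.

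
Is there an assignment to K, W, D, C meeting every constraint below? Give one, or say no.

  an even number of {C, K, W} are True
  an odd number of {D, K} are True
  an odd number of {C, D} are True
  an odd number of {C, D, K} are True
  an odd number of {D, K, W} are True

K = False, W = False, D = True, C = False

{C, K, W}: 0 true → even ✓
{D, K}: 1 true → odd ✓
{C, D}: 1 true → odd ✓
{C, D, K}: 1 true → odd ✓
{D, K, W}: 1 true → odd ✓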